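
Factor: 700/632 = 2^( - 1 )*5^2 * 7^1 * 79^( -1) = 175/158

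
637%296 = 45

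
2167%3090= 2167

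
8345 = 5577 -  - 2768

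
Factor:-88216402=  - 2^1*44108201^1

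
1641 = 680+961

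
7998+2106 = 10104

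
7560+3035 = 10595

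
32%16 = 0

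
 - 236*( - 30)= 7080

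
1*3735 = 3735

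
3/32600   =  3/32600=   0.00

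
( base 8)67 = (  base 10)55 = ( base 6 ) 131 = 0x37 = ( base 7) 106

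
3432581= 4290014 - 857433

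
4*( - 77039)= - 308156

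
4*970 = 3880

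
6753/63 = 107+4/21 = 107.19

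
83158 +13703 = 96861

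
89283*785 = 70087155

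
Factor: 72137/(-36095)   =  -5^( - 1)*13^1*31^1 *179^1*7219^( - 1)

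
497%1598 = 497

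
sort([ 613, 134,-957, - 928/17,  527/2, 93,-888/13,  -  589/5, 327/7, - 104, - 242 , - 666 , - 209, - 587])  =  [ - 957, - 666,  -  587, - 242, - 209,  -  589/5,- 104, - 888/13,  -  928/17, 327/7, 93, 134,527/2, 613 ]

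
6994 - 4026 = 2968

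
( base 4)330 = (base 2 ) 111100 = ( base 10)60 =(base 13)48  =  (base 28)24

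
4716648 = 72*65509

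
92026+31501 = 123527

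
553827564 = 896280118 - 342452554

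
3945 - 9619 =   -  5674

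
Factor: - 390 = - 2^1*3^1*5^1 * 13^1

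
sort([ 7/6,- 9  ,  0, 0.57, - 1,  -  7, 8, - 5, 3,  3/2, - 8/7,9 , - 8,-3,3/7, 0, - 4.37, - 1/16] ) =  [  -  9, - 8,-7,  -  5, - 4.37, - 3, - 8/7, - 1, -1/16,0,0,3/7 , 0.57 , 7/6, 3/2 , 3, 8,9]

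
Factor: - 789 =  - 3^1 *263^1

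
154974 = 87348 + 67626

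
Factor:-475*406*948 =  - 182821800 = - 2^3 *3^1*5^2*7^1*19^1*29^1*79^1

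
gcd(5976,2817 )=9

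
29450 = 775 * 38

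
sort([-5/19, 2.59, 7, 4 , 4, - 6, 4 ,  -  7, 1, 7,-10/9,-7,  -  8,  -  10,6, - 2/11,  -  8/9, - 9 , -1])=[ -10, - 9,-8 , - 7, - 7, - 6, - 10/9, - 1,  -  8/9, - 5/19, - 2/11,1 , 2.59, 4, 4,4, 6,7, 7 ] 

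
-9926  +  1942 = -7984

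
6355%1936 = 547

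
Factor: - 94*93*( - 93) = 813006= 2^1* 3^2 * 31^2*47^1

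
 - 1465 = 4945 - 6410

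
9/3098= 9/3098 =0.00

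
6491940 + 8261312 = 14753252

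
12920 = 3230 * 4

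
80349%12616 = 4653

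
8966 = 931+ 8035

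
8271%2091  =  1998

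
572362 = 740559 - 168197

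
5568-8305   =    -  2737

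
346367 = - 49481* ( - 7 ) 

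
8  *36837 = 294696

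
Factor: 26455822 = 2^1*61^1*216851^1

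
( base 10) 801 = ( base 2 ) 1100100001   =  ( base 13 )498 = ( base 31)PQ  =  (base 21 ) 1H3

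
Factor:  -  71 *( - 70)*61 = 2^1 * 5^1 * 7^1 * 61^1 * 71^1 = 303170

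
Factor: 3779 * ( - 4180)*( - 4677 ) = 2^2*3^1*5^1 * 11^1*19^1*1559^1*3779^1 = 73878920940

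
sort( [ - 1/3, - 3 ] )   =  [ - 3, - 1/3 ]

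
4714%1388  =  550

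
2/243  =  2/243  =  0.01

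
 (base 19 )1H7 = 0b1010110011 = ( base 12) 497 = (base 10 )691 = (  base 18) 227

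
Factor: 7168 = 2^10 * 7^1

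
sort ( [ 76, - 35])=[ - 35, 76]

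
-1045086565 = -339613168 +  - 705473397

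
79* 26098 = 2061742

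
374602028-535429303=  - 160827275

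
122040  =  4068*30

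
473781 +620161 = 1093942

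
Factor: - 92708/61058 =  - 2^1 * 7^2*11^1*43^1*30529^( - 1 ) = -46354/30529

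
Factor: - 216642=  - 2^1 * 3^1 * 36107^1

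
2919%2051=868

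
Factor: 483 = 3^1*7^1*23^1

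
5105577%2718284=2387293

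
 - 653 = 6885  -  7538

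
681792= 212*3216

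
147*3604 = 529788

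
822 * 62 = 50964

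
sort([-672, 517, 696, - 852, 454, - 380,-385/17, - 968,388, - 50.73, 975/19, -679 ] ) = [-968, - 852, - 679, - 672, - 380, - 50.73, - 385/17,975/19, 388, 454,517, 696] 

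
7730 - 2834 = 4896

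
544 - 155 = 389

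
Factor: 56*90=2^4 *3^2 * 5^1*7^1 = 5040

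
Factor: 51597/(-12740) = - 2^( - 2 ) * 3^4*5^(-1)=-81/20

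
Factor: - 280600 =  - 2^3*5^2*23^1 * 61^1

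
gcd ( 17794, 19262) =2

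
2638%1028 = 582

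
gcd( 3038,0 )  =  3038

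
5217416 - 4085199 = 1132217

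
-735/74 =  - 10 +5/74 = - 9.93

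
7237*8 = 57896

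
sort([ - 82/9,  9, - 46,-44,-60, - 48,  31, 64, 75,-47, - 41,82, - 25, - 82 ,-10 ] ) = [ - 82, - 60, - 48, - 47,-46, - 44, -41 , - 25,-10,-82/9,9,  31, 64,  75, 82]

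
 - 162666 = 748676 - 911342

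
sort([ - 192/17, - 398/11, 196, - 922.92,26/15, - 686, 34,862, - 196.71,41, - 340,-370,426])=[-922.92, - 686, - 370, - 340,- 196.71, - 398/11, - 192/17,26/15, 34,  41,196, 426,  862]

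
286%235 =51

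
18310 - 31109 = - 12799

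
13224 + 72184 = 85408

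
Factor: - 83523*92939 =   -  3^1*7^1*11^2*17^1*71^1*2531^1 =- 7762544097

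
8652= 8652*1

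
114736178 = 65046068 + 49690110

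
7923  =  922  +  7001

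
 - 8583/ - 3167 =8583/3167=2.71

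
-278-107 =-385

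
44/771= 44/771 = 0.06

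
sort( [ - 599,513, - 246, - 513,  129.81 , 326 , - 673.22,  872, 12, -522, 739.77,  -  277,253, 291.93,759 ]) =[- 673.22,-599, - 522 , - 513 , - 277, - 246, 12,129.81,  253, 291.93,326, 513,739.77,759,872 ] 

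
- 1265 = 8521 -9786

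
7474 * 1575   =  11771550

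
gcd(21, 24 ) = 3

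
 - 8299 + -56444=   - 64743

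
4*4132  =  16528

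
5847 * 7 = 40929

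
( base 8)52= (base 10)42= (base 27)1f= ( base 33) 19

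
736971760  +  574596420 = 1311568180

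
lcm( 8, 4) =8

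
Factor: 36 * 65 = 2^2 * 3^2*5^1*13^1 = 2340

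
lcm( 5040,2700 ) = 75600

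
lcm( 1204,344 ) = 2408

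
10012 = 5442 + 4570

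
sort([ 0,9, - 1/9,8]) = [ - 1/9, 0, 8, 9]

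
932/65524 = 233/16381 = 0.01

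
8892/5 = 8892/5 = 1778.40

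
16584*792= 13134528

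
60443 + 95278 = 155721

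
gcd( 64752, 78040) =8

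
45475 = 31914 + 13561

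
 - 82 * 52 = -4264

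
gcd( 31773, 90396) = 3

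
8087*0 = 0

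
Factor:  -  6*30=-180 = -2^2*3^2*5^1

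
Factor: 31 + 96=127 =127^1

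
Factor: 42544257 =3^1*7^1*2025917^1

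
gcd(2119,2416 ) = 1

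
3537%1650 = 237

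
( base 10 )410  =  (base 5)3120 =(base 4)12122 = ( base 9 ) 505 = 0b110011010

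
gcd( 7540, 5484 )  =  4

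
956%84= 32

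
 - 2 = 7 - 9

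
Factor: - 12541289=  - 173^1  *72493^1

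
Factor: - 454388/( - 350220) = 253/195 = 3^( - 1)*5^ ( - 1 )*11^1 * 13^( - 1 )* 23^1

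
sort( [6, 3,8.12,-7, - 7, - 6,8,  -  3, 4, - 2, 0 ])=[ - 7, - 7, -6, - 3,-2,0,  3, 4,  6, 8 , 8.12] 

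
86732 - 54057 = 32675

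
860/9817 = 860/9817 = 0.09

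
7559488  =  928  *8146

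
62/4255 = 62/4255 = 0.01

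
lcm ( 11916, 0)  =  0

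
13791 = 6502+7289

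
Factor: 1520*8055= 12243600 = 2^4* 3^2*5^2*19^1*179^1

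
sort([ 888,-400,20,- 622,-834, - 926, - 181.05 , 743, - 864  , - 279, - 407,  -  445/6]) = [ - 926, - 864, - 834,-622, - 407,  -  400,-279, -181.05, -445/6, 20,  743, 888 ]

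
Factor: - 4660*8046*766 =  - 28720679760=-2^4*3^3*5^1*149^1*233^1*383^1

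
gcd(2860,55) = 55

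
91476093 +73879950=165356043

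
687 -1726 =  - 1039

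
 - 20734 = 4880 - 25614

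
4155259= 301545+3853714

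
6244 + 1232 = 7476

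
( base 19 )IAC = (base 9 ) 10164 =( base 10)6700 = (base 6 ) 51004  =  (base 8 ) 15054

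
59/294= 59/294 = 0.20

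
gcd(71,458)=1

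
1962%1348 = 614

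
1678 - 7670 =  - 5992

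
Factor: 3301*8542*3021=85183565982 = 2^1*3^1* 19^1*53^1*3301^1*4271^1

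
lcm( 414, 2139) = 12834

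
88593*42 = 3720906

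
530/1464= 265/732= 0.36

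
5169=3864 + 1305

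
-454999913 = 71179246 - 526179159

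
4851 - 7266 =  - 2415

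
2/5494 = 1/2747 = 0.00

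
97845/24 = 4076 + 7/8 = 4076.88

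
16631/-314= - 16631/314=-52.96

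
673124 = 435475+237649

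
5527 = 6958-1431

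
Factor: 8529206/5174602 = 7^1*17^1 * 53^(- 1)*35837^1 * 48817^(  -  1) = 4264603/2587301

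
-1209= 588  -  1797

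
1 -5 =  - 4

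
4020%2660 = 1360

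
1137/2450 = 1137/2450  =  0.46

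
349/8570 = 349/8570  =  0.04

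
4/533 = 4/533= 0.01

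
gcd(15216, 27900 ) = 12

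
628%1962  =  628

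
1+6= 7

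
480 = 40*12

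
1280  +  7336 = 8616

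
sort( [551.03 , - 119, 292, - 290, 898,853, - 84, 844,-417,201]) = [ - 417, - 290, - 119, - 84,201, 292, 551.03, 844, 853, 898 ]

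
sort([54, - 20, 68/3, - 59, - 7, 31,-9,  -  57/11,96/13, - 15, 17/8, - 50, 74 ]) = [ -59,-50 ,  -  20, - 15,- 9, - 7, - 57/11, 17/8,96/13, 68/3, 31,  54, 74 ]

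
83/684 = 83/684 = 0.12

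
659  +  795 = 1454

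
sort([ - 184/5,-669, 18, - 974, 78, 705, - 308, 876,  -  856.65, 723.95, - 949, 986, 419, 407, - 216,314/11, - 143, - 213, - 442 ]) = [ - 974 , - 949, - 856.65 , - 669, - 442, - 308,-216 , - 213, - 143, - 184/5, 18, 314/11,78,  407,419 , 705 , 723.95, 876, 986]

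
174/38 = 4+11/19 = 4.58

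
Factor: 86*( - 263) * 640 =-14475520= - 2^8 * 5^1 * 43^1 * 263^1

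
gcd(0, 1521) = 1521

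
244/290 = 122/145 = 0.84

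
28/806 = 14/403 =0.03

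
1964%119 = 60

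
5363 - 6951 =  - 1588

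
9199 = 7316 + 1883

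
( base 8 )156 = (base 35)35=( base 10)110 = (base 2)1101110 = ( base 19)5F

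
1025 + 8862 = 9887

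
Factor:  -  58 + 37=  - 21 = - 3^1*7^1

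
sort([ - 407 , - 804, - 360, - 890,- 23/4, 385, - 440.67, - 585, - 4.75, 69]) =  [ - 890, - 804, - 585, - 440.67, - 407,  -  360, - 23/4, - 4.75,  69,385]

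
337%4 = 1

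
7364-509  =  6855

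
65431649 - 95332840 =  - 29901191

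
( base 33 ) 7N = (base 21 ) C2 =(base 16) fe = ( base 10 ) 254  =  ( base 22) bc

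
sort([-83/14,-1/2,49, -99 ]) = [-99, - 83/14, - 1/2 , 49 ]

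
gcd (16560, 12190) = 230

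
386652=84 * 4603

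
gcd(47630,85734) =9526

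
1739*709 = 1232951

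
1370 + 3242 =4612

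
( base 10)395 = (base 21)IH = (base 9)478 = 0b110001011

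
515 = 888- 373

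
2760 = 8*345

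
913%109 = 41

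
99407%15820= 4487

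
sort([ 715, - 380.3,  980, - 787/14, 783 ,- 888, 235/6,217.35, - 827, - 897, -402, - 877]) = [ - 897, - 888, - 877, - 827, - 402 ,-380.3,  -  787/14,  235/6,217.35,715,783, 980] 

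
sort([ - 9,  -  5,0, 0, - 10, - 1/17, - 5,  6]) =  [ - 10, - 9, - 5, - 5, - 1/17,0,0,6 ] 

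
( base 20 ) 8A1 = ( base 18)a8h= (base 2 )110101001001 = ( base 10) 3401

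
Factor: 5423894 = 2^1*7^1*47^1*8243^1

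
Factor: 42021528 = 2^3*3^1*89^1*103^1*191^1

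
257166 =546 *471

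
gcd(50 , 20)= 10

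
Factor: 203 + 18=13^1* 17^1 = 221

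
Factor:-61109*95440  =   - 5832242960= - 2^4*5^1*53^1*1153^1*1193^1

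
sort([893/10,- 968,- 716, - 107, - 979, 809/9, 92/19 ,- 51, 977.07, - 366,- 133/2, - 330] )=[ - 979, - 968, - 716,-366, - 330 , - 107,- 133/2,-51,92/19 , 893/10,  809/9 , 977.07 ]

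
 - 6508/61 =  - 6508/61=- 106.69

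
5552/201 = 5552/201 = 27.62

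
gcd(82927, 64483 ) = 1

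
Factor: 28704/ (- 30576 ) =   -  2^1*7^( - 2)*23^1 = - 46/49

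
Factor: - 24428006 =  - 2^1 * 59^1*207017^1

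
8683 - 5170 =3513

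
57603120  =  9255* 6224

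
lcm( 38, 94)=1786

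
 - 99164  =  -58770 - 40394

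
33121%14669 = 3783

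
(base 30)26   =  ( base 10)66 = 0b1000010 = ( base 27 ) 2C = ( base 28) 2a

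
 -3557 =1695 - 5252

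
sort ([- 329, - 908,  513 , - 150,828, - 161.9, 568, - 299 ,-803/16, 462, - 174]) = [ - 908, - 329, - 299, - 174,-161.9, - 150, - 803/16 , 462, 513,  568, 828]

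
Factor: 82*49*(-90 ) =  - 2^2*3^2*5^1 * 7^2*41^1 = -361620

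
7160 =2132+5028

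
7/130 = 7/130 = 0.05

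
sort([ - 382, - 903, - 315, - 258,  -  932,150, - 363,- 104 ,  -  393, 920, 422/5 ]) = [ - 932, - 903,  -  393, - 382, - 363, - 315 , -258 ,-104, 422/5,150, 920]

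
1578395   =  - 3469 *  (  -  455 ) 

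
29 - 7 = 22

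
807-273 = 534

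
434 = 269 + 165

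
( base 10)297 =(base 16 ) 129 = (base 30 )9R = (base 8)451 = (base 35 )8h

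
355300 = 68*5225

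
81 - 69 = 12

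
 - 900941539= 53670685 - 954612224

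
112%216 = 112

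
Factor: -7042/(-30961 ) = 2^1*503^1*4423^( - 1 ) = 1006/4423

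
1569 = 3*523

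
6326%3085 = 156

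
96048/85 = 96048/85 = 1129.98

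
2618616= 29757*88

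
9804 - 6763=3041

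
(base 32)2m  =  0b1010110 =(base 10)86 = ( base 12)72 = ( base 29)2S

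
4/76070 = 2/38035 = 0.00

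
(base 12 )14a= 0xCA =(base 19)ac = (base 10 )202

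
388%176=36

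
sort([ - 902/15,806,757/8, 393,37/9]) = [ - 902/15,37/9,757/8,393,806]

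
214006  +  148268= 362274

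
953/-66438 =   -  953/66438= - 0.01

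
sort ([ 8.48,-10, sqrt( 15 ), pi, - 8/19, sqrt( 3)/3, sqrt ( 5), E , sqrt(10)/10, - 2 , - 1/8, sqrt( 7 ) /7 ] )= [ - 10, - 2, - 8/19, - 1/8,  sqrt( 10 )/10 , sqrt(7)/7,sqrt( 3 )/3 , sqrt( 5), E,pi , sqrt(15), 8.48 ] 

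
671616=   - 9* ( - 74624) 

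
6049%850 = 99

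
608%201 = 5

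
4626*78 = 360828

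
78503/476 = 164 + 439/476=164.92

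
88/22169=88/22169 = 0.00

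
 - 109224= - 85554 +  - 23670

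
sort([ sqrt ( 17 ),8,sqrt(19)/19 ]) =[sqrt ( 19 ) /19,sqrt( 17),8]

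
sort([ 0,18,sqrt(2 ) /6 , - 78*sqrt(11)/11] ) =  [ - 78 * sqrt( 11 )/11,0,sqrt(2 )/6,  18]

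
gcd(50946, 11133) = 3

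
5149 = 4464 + 685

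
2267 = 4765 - 2498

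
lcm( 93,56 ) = 5208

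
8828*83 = 732724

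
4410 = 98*45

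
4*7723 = 30892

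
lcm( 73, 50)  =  3650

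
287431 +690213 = 977644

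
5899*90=530910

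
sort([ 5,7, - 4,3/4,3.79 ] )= [-4,3/4,3.79, 5,7 ]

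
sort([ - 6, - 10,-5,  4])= [ - 10, - 6, - 5,4 ]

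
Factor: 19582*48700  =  953643400 = 2^3* 5^2 *487^1*9791^1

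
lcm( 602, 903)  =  1806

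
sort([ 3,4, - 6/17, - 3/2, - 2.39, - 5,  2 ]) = [-5,-2.39 ,-3/2,-6/17,2, 3,4]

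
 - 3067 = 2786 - 5853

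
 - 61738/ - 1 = 61738/1=   61738.00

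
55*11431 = 628705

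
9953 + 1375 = 11328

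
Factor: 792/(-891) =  - 2^3*3^( - 2)=-  8/9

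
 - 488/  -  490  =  244/245 = 1.00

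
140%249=140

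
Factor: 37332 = 2^2*3^2*17^1*61^1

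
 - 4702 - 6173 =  - 10875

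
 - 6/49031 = -1 + 49025/49031=-  0.00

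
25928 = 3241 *8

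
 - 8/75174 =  - 1 + 37583/37587 = -0.00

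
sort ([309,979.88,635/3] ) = [635/3, 309,979.88]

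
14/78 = 7/39 = 0.18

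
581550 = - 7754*( - 75)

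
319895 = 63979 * 5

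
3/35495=3/35495 = 0.00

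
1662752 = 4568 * 364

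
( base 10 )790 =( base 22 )1DK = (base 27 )127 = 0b1100010110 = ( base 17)2c8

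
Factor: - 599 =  - 599^1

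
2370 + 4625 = 6995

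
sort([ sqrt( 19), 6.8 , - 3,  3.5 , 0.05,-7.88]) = [ - 7.88,-3, 0.05, 3.5, sqrt( 19), 6.8 ]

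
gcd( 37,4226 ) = 1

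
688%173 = 169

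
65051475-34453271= 30598204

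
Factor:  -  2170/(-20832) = 2^( - 4)*3^( - 1)*5^1 = 5/48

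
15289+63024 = 78313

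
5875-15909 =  - 10034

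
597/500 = 597/500= 1.19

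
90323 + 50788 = 141111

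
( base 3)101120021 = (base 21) H9G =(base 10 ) 7702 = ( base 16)1E16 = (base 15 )2437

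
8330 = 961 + 7369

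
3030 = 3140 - 110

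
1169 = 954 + 215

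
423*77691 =32863293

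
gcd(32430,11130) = 30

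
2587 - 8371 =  - 5784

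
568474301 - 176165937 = 392308364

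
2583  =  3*861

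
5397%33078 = 5397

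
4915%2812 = 2103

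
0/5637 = 0 =0.00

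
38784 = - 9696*( - 4)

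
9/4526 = 9/4526=0.00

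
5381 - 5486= -105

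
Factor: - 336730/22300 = -2^(- 1) *5^( - 1 )*151^1 = - 151/10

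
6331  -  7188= - 857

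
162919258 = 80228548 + 82690710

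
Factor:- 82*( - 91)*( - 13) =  - 2^1  *  7^1*13^2*41^1 = - 97006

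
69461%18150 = 15011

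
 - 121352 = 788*( - 154) 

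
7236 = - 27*( - 268 )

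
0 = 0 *225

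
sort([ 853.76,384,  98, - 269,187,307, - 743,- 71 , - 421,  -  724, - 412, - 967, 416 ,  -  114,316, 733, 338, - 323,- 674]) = [ - 967, - 743 , - 724, - 674, -421 , - 412, - 323 ,  -  269 , - 114,-71,98,187,  307,316,  338, 384, 416,733,853.76]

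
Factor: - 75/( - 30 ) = 5/2 =2^(-1)*5^1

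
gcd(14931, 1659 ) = 1659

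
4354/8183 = 622/1169 = 0.53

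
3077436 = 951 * 3236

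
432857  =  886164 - 453307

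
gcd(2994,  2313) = 3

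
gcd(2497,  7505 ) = 1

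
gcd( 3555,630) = 45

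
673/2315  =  673/2315  =  0.29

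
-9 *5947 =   -  53523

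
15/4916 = 15/4916 = 0.00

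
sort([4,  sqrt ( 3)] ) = [ sqrt (3 ) , 4] 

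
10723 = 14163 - 3440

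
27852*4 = 111408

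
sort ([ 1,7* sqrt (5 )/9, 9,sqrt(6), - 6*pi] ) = [- 6*pi, 1, 7*sqrt ( 5)/9, sqrt( 6), 9] 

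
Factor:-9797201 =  - 1609^1*6089^1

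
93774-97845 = -4071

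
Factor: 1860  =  2^2*3^1* 5^1*31^1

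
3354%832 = 26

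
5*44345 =221725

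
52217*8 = 417736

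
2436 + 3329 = 5765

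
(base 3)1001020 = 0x2FA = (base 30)pc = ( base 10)762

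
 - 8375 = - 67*125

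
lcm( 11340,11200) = 907200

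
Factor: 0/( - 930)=0 =0^1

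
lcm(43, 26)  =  1118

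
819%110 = 49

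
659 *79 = 52061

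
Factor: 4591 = 4591^1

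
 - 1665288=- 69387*24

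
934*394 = 367996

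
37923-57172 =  - 19249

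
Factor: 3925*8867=5^2*157^1*8867^1 = 34802975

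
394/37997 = 394/37997 = 0.01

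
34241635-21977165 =12264470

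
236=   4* 59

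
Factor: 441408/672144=2^2*11^1*67^( - 1) = 44/67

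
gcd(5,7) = 1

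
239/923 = 239/923 = 0.26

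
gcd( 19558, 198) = 22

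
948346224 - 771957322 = 176388902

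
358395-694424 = -336029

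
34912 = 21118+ 13794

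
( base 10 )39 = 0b100111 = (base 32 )17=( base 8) 47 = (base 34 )15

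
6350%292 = 218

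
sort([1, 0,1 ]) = [ 0,1,1] 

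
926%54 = 8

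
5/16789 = 5/16789=   0.00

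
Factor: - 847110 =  - 2^1*3^1*5^1*11^1*17^1*151^1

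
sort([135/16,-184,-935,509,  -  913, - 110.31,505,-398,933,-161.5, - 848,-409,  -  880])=[-935, -913, - 880, - 848, - 409,-398, - 184, - 161.5,  -  110.31,135/16, 505,509,933 ] 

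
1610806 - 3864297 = - 2253491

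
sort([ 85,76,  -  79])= [  -  79,76,85 ] 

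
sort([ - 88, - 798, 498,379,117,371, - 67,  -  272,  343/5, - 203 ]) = [ - 798, - 272, - 203 , - 88,  -  67, 343/5,117,371 , 379, 498]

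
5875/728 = 8 +51/728 = 8.07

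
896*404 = 361984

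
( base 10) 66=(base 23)2K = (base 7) 123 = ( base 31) 24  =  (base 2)1000010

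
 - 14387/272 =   -  14387/272 = - 52.89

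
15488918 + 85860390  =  101349308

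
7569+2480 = 10049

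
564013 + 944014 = 1508027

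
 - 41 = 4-45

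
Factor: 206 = 2^1*103^1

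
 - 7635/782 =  - 10 + 185/782 = - 9.76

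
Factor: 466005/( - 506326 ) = - 705/766 = - 2^( - 1)*3^1*5^1*47^1*383^( - 1) 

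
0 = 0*( - 346)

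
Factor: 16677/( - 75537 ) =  - 7^(  -  1 )*11^( - 1 ) * 17^1= - 17/77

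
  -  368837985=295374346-664212331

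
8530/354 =4265/177=24.10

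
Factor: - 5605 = -5^1*19^1*59^1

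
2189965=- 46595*(-47)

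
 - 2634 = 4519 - 7153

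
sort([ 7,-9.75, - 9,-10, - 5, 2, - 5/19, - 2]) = [-10, - 9.75, - 9 ,-5,- 2,-5/19,2,7]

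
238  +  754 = 992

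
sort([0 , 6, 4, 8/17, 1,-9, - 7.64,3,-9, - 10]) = [-10, - 9,-9, - 7.64,0,8/17,1, 3, 4, 6 ] 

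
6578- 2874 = 3704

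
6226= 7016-790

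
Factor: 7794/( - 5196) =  - 3/2 = - 2^(  -  1 )*3^1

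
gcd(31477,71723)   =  1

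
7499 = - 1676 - -9175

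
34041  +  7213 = 41254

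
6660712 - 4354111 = 2306601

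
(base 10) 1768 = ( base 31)1q1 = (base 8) 3350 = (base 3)2102111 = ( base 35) 1fi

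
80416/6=40208/3 = 13402.67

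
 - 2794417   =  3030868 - 5825285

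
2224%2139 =85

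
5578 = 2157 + 3421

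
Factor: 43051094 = 2^1*21525547^1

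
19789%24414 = 19789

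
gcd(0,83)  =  83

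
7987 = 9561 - 1574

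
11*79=869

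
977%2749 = 977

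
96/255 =32/85= 0.38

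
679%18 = 13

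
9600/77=124 + 52/77 = 124.68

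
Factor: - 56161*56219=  - 7^1*17^1 * 71^1* 113^1*3307^1 = - 3157315259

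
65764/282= 32882/141 =233.21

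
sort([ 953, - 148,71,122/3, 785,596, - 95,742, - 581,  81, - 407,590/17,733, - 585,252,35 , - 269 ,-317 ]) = [ - 585, - 581, - 407 , - 317, - 269,-148, - 95,590/17,35,122/3 , 71, 81, 252,  596,733,742, 785,953 ] 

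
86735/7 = 86735/7 = 12390.71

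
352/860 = 88/215 =0.41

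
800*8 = 6400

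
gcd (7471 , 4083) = 1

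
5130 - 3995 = 1135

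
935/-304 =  - 4 + 281/304 = - 3.08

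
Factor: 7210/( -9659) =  - 2^1*5^1*7^1*13^( - 1)*103^1 * 743^ ( - 1)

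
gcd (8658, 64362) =6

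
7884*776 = 6117984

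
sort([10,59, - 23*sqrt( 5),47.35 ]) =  [ - 23*sqrt( 5 ), 10, 47.35,59]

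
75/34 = 75/34 =2.21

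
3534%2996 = 538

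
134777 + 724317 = 859094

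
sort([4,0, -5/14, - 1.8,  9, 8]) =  [ - 1.8 , - 5/14  ,  0, 4 , 8 , 9]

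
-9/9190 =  - 1 + 9181/9190 = - 0.00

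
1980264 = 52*38082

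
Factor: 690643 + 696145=2^2*13^1*26669^1 = 1386788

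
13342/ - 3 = - 13342/3  =  -4447.33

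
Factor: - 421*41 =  - 41^1*421^1= - 17261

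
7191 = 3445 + 3746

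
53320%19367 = 14586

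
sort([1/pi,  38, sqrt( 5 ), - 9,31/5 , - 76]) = [ - 76, - 9, 1/pi, sqrt (5), 31/5, 38]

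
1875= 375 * 5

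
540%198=144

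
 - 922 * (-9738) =8978436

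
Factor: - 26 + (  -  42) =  - 68  =  - 2^2*17^1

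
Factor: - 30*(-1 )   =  30 = 2^1*3^1*5^1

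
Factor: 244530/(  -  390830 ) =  - 3^2*11^( - 1)*13^1*17^ ( - 1) =- 117/187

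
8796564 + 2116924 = 10913488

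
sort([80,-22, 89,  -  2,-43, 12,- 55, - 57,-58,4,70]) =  [ - 58,- 57,- 55, - 43, - 22,-2,4,  12,70,80,89 ] 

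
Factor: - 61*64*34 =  - 2^7*17^1 * 61^1= -132736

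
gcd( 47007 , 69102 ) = 9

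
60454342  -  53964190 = 6490152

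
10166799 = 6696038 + 3470761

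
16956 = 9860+7096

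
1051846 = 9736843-8684997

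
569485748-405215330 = 164270418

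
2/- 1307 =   -  2/1307 = - 0.00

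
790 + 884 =1674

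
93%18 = 3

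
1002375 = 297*3375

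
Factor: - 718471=-13^1 * 17^1 * 3251^1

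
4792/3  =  1597 + 1/3 =1597.33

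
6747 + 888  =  7635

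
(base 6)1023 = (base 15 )106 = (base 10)231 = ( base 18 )cf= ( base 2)11100111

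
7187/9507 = 7187/9507 = 0.76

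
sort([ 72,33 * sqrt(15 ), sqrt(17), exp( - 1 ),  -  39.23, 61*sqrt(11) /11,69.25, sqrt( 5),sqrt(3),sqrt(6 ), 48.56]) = [ - 39.23 , exp(-1), sqrt(3), sqrt(5 ), sqrt(6), sqrt(17), 61*sqrt( 11)/11, 48.56, 69.25, 72, 33 * sqrt(15) ] 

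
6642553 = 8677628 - 2035075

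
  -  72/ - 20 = 3+3/5 = 3.60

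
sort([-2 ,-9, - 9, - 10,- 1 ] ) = [ - 10, - 9,-9, - 2, - 1 ] 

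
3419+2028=5447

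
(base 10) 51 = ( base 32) 1j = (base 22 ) 27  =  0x33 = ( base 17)30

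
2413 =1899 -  - 514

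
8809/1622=5 + 699/1622 = 5.43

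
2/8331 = 2/8331 = 0.00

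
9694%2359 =258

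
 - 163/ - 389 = 163/389 = 0.42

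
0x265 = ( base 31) JO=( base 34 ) i1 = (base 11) 508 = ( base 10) 613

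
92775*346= 32100150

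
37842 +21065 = 58907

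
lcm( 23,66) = 1518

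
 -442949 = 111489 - 554438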